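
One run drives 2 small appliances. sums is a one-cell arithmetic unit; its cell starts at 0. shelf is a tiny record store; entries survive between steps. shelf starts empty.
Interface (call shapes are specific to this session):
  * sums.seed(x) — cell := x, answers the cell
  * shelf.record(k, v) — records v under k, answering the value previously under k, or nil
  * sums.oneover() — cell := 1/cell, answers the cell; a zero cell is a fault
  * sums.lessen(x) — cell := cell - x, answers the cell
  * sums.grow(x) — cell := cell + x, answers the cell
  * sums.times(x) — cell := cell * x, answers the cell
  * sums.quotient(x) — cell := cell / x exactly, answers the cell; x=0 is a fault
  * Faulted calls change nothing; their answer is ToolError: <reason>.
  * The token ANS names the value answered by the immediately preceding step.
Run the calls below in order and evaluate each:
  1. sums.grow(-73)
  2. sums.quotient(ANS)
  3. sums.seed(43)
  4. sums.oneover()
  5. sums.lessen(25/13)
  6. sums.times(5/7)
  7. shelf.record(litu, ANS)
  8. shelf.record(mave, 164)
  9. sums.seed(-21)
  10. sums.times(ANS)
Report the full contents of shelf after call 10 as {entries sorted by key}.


! 1. sums.grow(-73) -> -73
! 2. sums.quotient(ANS) -> 1
! 3. sums.seed(43) -> 43
! 4. sums.oneover() -> 1/43
! 5. sums.lessen(25/13) -> -1062/559
! 6. sums.times(5/7) -> -5310/3913
! 7. shelf.record(litu, ANS) -> nil
! 8. shelf.record(mave, 164) -> nil
! 9. sums.seed(-21) -> -21
! 10. sums.times(ANS) -> 441

Answer: {litu=-5310/3913, mave=164}


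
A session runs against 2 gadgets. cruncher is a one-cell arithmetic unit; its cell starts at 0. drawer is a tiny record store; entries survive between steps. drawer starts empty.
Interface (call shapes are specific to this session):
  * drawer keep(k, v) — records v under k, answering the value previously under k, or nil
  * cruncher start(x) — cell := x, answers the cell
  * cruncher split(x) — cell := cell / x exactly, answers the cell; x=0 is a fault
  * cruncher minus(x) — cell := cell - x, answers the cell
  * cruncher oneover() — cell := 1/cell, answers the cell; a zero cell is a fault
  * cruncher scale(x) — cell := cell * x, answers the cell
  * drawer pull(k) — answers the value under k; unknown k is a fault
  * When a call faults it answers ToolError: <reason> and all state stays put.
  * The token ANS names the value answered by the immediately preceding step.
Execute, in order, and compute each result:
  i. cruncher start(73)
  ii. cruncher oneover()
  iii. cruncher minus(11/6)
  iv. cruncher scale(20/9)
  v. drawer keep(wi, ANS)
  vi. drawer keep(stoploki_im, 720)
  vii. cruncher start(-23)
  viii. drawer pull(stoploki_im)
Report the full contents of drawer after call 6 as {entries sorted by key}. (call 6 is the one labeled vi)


Answer: {stoploki_im=720, wi=-7970/1971}

Derivation:
-> cruncher start(x=73)
<- 73
-> cruncher oneover()
<- 1/73
-> cruncher minus(x=11/6)
<- -797/438
-> cruncher scale(x=20/9)
<- -7970/1971
-> drawer keep(k=wi, v=ANS)
<- nil
-> drawer keep(k=stoploki_im, v=720)
<- nil
-> cruncher start(x=-23)
<- -23
-> drawer pull(k=stoploki_im)
<- 720


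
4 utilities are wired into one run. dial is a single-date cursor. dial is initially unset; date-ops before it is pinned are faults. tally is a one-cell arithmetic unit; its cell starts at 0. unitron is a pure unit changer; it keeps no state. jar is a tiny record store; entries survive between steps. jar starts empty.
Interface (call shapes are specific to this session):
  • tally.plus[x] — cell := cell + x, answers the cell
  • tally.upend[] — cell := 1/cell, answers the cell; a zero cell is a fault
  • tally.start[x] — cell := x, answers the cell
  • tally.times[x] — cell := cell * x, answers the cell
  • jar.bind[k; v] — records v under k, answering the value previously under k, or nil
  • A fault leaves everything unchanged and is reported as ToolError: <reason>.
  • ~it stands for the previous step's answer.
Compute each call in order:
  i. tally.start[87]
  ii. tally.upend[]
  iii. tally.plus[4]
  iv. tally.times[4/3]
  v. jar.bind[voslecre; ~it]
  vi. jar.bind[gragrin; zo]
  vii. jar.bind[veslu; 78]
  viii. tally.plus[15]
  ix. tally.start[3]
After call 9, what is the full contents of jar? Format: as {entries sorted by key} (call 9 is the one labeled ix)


Calling tally.start(x→87), — result: 87.
I run tally.upend, — result: 1/87.
Using tally.plus(x→4), and get 349/87.
I call tally.times(x→4/3), yielding 1396/261.
Invoking jar.bind(k→voslecre, v→~it), which returns nil.
Using jar.bind(k→gragrin, v→zo): nil.
Calling jar.bind(k→veslu, v→78), which returns nil.
I run tally.plus(x→15), giving 5311/261.
I run tally.start(x→3), giving 3.

Answer: {gragrin=zo, veslu=78, voslecre=1396/261}


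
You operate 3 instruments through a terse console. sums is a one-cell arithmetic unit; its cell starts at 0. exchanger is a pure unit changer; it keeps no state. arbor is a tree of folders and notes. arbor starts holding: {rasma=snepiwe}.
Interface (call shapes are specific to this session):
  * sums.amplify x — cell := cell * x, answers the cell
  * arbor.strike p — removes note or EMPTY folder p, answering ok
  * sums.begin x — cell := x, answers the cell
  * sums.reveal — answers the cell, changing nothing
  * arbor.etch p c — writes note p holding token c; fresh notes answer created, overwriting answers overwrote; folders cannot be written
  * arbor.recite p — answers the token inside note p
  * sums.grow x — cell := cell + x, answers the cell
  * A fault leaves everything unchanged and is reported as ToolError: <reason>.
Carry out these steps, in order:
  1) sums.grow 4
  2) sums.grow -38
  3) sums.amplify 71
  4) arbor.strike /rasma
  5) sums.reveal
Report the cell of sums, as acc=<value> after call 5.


Answer: acc=-2414

Derivation:
·→ grow(x='4')
·← 4
·→ grow(x='-38')
·← -34
·→ amplify(x='71')
·← -2414
·→ strike(p='/rasma')
·← ok
·→ reveal()
·← -2414


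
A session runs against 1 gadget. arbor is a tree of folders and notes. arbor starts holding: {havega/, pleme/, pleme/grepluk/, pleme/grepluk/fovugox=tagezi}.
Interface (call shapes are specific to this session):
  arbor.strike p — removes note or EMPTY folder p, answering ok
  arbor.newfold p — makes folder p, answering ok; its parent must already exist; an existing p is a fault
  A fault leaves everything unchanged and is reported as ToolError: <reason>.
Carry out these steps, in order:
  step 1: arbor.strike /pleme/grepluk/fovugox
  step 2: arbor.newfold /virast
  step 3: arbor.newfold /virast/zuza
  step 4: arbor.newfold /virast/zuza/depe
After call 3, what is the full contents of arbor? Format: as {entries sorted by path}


// strike(p→/pleme/grepluk/fovugox) : ok
// newfold(p→/virast) : ok
// newfold(p→/virast/zuza) : ok
// newfold(p→/virast/zuza/depe) : ok

Answer: {havega/, pleme/, pleme/grepluk/, virast/, virast/zuza/}


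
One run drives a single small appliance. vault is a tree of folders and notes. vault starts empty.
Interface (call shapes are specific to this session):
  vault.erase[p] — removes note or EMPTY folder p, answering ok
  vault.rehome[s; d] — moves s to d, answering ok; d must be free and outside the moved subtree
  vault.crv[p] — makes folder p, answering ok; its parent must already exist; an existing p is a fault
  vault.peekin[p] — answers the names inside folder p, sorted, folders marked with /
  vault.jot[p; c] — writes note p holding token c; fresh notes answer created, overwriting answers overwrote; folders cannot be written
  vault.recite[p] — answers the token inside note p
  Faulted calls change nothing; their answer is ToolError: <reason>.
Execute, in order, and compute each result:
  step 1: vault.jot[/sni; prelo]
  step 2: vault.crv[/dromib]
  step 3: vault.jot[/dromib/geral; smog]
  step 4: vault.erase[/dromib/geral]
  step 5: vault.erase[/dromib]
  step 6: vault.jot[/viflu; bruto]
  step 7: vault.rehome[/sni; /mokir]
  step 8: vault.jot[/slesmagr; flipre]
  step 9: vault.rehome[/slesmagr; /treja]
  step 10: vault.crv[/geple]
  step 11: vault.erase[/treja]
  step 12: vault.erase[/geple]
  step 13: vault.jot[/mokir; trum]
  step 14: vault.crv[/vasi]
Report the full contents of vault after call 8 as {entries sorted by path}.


Do: jot[p: /sni; c: prelo]
See: created
Do: crv[p: /dromib]
See: ok
Do: jot[p: /dromib/geral; c: smog]
See: created
Do: erase[p: /dromib/geral]
See: ok
Do: erase[p: /dromib]
See: ok
Do: jot[p: /viflu; c: bruto]
See: created
Do: rehome[s: /sni; d: /mokir]
See: ok
Do: jot[p: /slesmagr; c: flipre]
See: created
Do: rehome[s: /slesmagr; d: /treja]
See: ok
Do: crv[p: /geple]
See: ok
Do: erase[p: /treja]
See: ok
Do: erase[p: /geple]
See: ok
Do: jot[p: /mokir; c: trum]
See: overwrote
Do: crv[p: /vasi]
See: ok

Answer: {mokir=prelo, slesmagr=flipre, viflu=bruto}


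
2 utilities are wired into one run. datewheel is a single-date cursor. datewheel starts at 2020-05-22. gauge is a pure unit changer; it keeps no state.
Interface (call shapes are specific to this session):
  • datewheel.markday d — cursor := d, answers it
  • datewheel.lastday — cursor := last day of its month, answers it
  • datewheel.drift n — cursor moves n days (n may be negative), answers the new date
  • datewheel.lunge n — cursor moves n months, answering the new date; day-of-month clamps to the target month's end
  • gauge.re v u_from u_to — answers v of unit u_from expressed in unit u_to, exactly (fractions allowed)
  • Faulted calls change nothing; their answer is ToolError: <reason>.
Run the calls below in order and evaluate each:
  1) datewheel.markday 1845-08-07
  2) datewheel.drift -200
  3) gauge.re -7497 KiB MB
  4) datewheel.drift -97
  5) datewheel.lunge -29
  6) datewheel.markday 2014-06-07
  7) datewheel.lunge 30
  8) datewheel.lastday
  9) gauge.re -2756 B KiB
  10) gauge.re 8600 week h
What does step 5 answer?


Answer: 1842-05-14

Derivation:
-> datewheel.markday(d→1845-08-07)
<- 1845-08-07
-> datewheel.drift(n→-200)
<- 1845-01-19
-> gauge.re(v→-7497, u_from→KiB, u_to→MB)
<- -119952/15625
-> datewheel.drift(n→-97)
<- 1844-10-14
-> datewheel.lunge(n→-29)
<- 1842-05-14
-> datewheel.markday(d→2014-06-07)
<- 2014-06-07
-> datewheel.lunge(n→30)
<- 2016-12-07
-> datewheel.lastday()
<- 2016-12-31
-> gauge.re(v→-2756, u_from→B, u_to→KiB)
<- -689/256
-> gauge.re(v→8600, u_from→week, u_to→h)
<- 1444800


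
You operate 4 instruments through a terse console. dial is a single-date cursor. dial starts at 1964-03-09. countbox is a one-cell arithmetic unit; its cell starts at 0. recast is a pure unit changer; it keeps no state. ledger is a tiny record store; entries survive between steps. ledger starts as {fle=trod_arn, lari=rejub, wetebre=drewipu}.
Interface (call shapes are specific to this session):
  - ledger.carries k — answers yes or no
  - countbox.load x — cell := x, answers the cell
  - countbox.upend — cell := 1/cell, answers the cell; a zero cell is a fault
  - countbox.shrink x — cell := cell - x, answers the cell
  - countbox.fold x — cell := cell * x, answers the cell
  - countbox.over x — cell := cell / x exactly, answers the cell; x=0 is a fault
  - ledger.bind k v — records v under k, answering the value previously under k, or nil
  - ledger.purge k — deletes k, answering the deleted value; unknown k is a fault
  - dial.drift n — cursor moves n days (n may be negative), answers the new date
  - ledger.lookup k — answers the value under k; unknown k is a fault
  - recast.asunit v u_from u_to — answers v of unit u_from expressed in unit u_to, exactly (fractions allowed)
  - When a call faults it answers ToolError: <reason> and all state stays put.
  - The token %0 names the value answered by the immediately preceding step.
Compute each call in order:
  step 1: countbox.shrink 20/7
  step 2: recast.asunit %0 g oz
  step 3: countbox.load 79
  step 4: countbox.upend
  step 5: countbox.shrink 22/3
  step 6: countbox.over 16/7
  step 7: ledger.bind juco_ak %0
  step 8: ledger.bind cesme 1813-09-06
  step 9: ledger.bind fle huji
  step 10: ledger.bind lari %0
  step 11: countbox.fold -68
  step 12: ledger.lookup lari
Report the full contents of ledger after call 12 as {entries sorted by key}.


Answer: {cesme=1813-09-06, fle=huji, juco_ak=-12145/3792, lari=trod_arn, wetebre=drewipu}

Derivation:
>>> shrink x: 20/7
= -20/7
>>> asunit v: %0 u_from: g u_to: oz
= -32000000/317514659
>>> load x: 79
= 79
>>> upend
= 1/79
>>> shrink x: 22/3
= -1735/237
>>> over x: 16/7
= -12145/3792
>>> bind k: juco_ak v: %0
= nil
>>> bind k: cesme v: 1813-09-06
= nil
>>> bind k: fle v: huji
= trod_arn
>>> bind k: lari v: %0
= rejub
>>> fold x: -68
= 206465/948
>>> lookup k: lari
= trod_arn


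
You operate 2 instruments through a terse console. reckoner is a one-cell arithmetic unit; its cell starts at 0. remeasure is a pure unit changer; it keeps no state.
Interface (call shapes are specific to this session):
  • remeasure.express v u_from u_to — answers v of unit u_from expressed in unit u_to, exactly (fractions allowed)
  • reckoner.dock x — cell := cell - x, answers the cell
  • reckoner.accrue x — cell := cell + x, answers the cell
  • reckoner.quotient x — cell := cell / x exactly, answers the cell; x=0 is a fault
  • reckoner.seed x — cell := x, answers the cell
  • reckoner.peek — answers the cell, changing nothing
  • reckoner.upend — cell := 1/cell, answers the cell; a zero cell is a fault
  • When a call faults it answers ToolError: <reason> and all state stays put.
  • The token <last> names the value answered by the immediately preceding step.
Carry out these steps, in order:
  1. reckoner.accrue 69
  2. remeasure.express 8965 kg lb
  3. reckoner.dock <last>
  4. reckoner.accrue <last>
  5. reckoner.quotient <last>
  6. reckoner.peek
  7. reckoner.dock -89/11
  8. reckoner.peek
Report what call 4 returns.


Using accrue passing x='69', and observe 69.
Using express passing v='8965', u_from='kg', u_to='lb', giving 81500000000/4123567.
Now I run dock passing x='<last>', yielding -81215473877/4123567.
I invoke accrue passing x='<last>', which returns -162430947754/4123567.
I try quotient passing x='<last>', → 1.
Invoking peek, and observe 1.
Invoking dock passing x='-89/11', and see 100/11.
Using peek(), and get 100/11.

Answer: -162430947754/4123567


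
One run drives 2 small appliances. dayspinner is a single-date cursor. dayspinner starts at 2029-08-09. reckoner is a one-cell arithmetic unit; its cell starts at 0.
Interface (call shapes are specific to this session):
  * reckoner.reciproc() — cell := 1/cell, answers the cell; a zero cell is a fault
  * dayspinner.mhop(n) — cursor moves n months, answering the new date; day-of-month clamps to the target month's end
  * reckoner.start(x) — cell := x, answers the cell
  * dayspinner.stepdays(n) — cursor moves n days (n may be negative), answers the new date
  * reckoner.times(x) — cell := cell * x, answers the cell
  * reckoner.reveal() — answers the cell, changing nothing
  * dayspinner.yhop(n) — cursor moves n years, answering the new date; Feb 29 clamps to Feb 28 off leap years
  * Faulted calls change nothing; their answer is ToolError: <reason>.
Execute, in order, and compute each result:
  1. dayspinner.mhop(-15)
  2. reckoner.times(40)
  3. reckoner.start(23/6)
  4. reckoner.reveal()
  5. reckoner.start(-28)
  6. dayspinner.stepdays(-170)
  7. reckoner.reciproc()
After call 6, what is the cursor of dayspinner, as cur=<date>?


Answer: cur=2027-11-21

Derivation:
I run dayspinner.mhop on n: -15, and observe 2028-05-09.
I try reckoner.times on x: 40, and observe 0.
Now I run reckoner.start on x: 23/6, and see 23/6.
I call reckoner.reveal, and observe 23/6.
I try reckoner.start on x: -28, yielding -28.
Next I call dayspinner.stepdays on n: -170, → 2027-11-21.
Invoking reckoner.reciproc(), and see -1/28.


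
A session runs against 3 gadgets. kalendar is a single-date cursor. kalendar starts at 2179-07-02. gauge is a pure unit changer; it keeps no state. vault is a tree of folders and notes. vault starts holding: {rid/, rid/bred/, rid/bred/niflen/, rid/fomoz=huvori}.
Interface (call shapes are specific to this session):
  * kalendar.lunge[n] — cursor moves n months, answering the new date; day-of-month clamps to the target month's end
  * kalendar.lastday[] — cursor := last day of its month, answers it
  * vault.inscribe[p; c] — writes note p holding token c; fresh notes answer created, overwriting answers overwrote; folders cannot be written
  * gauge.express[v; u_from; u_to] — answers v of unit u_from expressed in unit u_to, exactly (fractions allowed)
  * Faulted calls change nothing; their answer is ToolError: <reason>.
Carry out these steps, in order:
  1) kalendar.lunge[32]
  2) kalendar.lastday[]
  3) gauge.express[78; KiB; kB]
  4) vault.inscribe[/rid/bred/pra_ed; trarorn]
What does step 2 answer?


// lunge(n=32) : 2182-03-02
// lastday() : 2182-03-31
// express(v=78, u_from=KiB, u_to=kB) : 9984/125
// inscribe(p=/rid/bred/pra_ed, c=trarorn) : created

Answer: 2182-03-31


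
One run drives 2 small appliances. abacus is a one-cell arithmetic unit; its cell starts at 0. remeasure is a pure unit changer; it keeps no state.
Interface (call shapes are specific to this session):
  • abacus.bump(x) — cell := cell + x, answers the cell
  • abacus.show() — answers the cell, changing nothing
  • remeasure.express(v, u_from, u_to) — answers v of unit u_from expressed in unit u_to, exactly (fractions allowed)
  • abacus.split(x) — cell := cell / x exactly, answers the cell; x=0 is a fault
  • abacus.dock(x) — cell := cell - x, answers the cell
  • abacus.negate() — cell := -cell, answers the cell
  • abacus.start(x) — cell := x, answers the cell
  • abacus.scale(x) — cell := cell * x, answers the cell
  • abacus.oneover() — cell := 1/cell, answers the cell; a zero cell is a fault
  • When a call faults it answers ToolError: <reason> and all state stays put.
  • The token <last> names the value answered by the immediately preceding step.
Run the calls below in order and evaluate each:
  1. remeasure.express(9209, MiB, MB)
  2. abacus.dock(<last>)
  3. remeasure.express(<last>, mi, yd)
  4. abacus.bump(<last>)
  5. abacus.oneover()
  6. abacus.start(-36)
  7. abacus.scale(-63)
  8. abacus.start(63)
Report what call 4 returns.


Answer: -265700130816/15625

Derivation:
Now I run remeasure.express on v='9209', u_from='MiB', u_to='MB', — result: 150880256/15625.
Now I run abacus.dock on x='<last>', giving -150880256/15625.
I invoke remeasure.express on v='<last>', u_from='mi', u_to='yd', and see -53109850112/3125.
I invoke abacus.bump on x='<last>', and see -265700130816/15625.
I use abacus.oneover, which returns -15625/265700130816.
Calling abacus.start on x='-36', which returns -36.
Then abacus.scale on x='-63', and observe 2268.
Using abacus.start on x='63', and get 63.


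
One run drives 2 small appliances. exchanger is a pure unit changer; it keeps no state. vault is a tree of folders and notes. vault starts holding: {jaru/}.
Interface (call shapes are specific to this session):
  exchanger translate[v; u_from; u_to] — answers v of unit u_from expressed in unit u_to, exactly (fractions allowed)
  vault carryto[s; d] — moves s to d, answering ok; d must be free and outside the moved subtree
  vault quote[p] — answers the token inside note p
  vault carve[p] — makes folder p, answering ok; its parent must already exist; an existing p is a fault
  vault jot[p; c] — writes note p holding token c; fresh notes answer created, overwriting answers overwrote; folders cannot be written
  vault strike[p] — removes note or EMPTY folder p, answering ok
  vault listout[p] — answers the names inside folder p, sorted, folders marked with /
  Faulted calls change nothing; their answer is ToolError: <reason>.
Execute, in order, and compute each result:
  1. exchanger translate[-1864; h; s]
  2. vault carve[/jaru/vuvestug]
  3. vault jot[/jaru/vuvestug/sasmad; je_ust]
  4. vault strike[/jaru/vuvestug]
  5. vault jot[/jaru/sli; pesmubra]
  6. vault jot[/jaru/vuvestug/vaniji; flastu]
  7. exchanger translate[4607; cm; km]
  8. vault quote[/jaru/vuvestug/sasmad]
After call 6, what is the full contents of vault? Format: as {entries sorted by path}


·→ exchanger translate(-1864, h, s)
·← -6710400
·→ vault carve(/jaru/vuvestug)
·← ok
·→ vault jot(/jaru/vuvestug/sasmad, je_ust)
·← created
·→ vault strike(/jaru/vuvestug)
·← ToolError: not empty
·→ vault jot(/jaru/sli, pesmubra)
·← created
·→ vault jot(/jaru/vuvestug/vaniji, flastu)
·← created
·→ exchanger translate(4607, cm, km)
·← 4607/100000
·→ vault quote(/jaru/vuvestug/sasmad)
·← je_ust

Answer: {jaru/, jaru/sli=pesmubra, jaru/vuvestug/, jaru/vuvestug/sasmad=je_ust, jaru/vuvestug/vaniji=flastu}


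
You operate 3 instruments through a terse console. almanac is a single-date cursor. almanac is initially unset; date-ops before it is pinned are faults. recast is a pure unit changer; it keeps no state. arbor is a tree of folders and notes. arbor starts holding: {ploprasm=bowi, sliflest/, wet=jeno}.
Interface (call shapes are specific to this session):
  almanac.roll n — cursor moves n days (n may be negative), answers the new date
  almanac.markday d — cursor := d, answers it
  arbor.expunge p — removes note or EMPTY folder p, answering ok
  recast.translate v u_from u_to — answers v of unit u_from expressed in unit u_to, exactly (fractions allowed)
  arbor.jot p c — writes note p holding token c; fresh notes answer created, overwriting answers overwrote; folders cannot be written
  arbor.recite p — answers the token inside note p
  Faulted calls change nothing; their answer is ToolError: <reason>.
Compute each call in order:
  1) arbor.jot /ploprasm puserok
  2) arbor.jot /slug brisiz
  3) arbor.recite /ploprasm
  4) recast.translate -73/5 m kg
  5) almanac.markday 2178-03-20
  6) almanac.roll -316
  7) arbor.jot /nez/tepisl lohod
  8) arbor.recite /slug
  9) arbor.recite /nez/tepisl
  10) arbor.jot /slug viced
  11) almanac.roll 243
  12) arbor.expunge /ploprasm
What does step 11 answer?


CALL arbor.jot[p→/ploprasm; c→puserok]
RET  overwrote
CALL arbor.jot[p→/slug; c→brisiz]
RET  created
CALL arbor.recite[p→/ploprasm]
RET  puserok
CALL recast.translate[v→-73/5; u_from→m; u_to→kg]
RET  ToolError: incompatible units
CALL almanac.markday[d→2178-03-20]
RET  2178-03-20
CALL almanac.roll[n→-316]
RET  2177-05-08
CALL arbor.jot[p→/nez/tepisl; c→lohod]
RET  ToolError: no parent
CALL arbor.recite[p→/slug]
RET  brisiz
CALL arbor.recite[p→/nez/tepisl]
RET  ToolError: not found
CALL arbor.jot[p→/slug; c→viced]
RET  overwrote
CALL almanac.roll[n→243]
RET  2178-01-06
CALL arbor.expunge[p→/ploprasm]
RET  ok

Answer: 2178-01-06


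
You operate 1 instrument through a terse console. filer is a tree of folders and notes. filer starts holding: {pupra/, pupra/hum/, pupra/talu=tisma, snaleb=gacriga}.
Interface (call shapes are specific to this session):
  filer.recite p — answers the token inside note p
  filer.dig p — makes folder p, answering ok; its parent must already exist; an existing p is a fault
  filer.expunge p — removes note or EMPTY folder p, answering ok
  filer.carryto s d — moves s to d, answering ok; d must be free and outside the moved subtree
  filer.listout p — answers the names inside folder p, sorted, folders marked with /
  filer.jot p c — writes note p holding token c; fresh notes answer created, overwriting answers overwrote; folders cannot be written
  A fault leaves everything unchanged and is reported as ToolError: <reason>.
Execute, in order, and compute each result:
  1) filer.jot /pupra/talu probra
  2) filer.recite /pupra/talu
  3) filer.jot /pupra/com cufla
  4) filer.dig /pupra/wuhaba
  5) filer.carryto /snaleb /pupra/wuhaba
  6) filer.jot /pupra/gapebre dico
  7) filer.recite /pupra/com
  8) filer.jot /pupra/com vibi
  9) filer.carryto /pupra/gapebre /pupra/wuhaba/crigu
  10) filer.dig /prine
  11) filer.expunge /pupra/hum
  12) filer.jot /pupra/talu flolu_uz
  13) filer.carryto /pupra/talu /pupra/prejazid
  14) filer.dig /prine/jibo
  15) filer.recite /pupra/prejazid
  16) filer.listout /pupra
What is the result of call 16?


// jot(p=/pupra/talu, c=probra) => overwrote
// recite(p=/pupra/talu) => probra
// jot(p=/pupra/com, c=cufla) => created
// dig(p=/pupra/wuhaba) => ok
// carryto(s=/snaleb, d=/pupra/wuhaba) => ToolError: exists
// jot(p=/pupra/gapebre, c=dico) => created
// recite(p=/pupra/com) => cufla
// jot(p=/pupra/com, c=vibi) => overwrote
// carryto(s=/pupra/gapebre, d=/pupra/wuhaba/crigu) => ok
// dig(p=/prine) => ok
// expunge(p=/pupra/hum) => ok
// jot(p=/pupra/talu, c=flolu_uz) => overwrote
// carryto(s=/pupra/talu, d=/pupra/prejazid) => ok
// dig(p=/prine/jibo) => ok
// recite(p=/pupra/prejazid) => flolu_uz
// listout(p=/pupra) => [com, prejazid, wuhaba/]

Answer: [com, prejazid, wuhaba/]


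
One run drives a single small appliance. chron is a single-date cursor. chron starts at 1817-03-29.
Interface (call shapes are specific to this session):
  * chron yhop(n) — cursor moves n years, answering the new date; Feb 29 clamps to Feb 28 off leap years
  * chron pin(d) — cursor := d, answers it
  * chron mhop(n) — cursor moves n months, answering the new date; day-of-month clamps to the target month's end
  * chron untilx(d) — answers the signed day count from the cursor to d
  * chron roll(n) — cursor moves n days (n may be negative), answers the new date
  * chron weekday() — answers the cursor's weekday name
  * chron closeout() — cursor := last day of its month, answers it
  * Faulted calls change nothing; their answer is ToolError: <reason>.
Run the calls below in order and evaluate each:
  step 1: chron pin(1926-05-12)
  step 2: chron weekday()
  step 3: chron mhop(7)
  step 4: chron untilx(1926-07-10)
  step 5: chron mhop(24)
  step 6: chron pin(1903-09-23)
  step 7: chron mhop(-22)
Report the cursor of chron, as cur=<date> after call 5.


Answer: cur=1928-12-12

Derivation:
% chron pin(1926-05-12) => 1926-05-12
% chron weekday() => Wednesday
% chron mhop(7) => 1926-12-12
% chron untilx(1926-07-10) => -155
% chron mhop(24) => 1928-12-12
% chron pin(1903-09-23) => 1903-09-23
% chron mhop(-22) => 1901-11-23


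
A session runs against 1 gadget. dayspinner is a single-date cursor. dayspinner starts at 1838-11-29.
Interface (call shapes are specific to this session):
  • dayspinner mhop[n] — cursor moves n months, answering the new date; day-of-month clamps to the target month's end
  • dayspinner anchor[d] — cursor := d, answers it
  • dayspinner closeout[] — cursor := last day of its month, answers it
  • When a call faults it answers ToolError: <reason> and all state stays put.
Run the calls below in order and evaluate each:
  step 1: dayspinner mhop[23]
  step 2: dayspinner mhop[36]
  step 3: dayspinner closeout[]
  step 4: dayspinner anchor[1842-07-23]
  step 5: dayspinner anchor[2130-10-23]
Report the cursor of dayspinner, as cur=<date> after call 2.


Answer: cur=1843-10-29

Derivation:
>> dayspinner mhop(n='23')
<< 1840-10-29
>> dayspinner mhop(n='36')
<< 1843-10-29
>> dayspinner closeout()
<< 1843-10-31
>> dayspinner anchor(d='1842-07-23')
<< 1842-07-23
>> dayspinner anchor(d='2130-10-23')
<< 2130-10-23


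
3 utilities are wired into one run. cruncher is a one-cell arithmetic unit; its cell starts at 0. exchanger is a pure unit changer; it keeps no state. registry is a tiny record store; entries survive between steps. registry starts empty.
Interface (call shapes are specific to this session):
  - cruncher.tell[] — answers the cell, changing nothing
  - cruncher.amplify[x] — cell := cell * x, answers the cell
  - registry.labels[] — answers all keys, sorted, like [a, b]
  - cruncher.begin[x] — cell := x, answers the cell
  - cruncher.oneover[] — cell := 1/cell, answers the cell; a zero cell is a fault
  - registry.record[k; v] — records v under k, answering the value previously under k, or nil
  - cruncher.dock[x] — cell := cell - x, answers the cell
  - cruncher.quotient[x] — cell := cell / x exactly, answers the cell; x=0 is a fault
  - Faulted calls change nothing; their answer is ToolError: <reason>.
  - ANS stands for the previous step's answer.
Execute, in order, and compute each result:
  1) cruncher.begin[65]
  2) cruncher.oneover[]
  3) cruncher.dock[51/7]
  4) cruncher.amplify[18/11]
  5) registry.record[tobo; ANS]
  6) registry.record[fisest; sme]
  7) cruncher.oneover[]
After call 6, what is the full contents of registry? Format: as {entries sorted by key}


Answer: {fisest=sme, tobo=-59544/5005}

Derivation:
Do: cruncher.begin[x='65']
See: 65
Do: cruncher.oneover[]
See: 1/65
Do: cruncher.dock[x='51/7']
See: -3308/455
Do: cruncher.amplify[x='18/11']
See: -59544/5005
Do: registry.record[k='tobo'; v='ANS']
See: nil
Do: registry.record[k='fisest'; v='sme']
See: nil
Do: cruncher.oneover[]
See: -5005/59544


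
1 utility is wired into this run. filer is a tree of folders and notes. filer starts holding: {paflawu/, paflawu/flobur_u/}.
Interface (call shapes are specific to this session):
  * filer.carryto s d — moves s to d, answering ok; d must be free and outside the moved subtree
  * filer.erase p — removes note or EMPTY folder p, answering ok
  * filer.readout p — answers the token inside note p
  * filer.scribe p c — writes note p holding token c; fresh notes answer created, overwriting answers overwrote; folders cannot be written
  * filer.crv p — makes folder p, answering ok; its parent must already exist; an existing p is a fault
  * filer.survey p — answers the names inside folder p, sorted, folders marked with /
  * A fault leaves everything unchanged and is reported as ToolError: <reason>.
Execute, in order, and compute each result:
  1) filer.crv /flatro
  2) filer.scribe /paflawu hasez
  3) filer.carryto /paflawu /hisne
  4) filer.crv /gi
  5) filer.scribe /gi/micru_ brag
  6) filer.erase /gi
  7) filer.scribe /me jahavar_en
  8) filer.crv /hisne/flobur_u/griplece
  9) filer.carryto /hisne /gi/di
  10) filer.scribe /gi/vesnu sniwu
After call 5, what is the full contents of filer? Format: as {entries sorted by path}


Answer: {flatro/, gi/, gi/micru_=brag, hisne/, hisne/flobur_u/}

Derivation:
·→ crv(/flatro)
·← ok
·→ scribe(/paflawu, hasez)
·← ToolError: is a directory
·→ carryto(/paflawu, /hisne)
·← ok
·→ crv(/gi)
·← ok
·→ scribe(/gi/micru_, brag)
·← created
·→ erase(/gi)
·← ToolError: not empty
·→ scribe(/me, jahavar_en)
·← created
·→ crv(/hisne/flobur_u/griplece)
·← ok
·→ carryto(/hisne, /gi/di)
·← ok
·→ scribe(/gi/vesnu, sniwu)
·← created


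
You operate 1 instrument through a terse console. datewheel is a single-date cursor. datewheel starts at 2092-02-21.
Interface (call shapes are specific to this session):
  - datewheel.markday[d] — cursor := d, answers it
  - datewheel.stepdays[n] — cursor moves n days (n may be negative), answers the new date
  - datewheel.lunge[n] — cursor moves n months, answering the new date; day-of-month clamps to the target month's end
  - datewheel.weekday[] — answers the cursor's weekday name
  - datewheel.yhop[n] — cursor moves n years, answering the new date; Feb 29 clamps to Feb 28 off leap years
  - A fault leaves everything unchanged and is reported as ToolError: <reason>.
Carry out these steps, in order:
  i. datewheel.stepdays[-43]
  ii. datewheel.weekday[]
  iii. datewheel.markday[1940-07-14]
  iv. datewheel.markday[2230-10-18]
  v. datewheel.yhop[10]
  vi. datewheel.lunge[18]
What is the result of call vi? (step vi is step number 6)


Using datewheel.stepdays(-43), — result: 2092-01-09.
Then datewheel.weekday(), giving Wednesday.
I run datewheel.markday(1940-07-14): 1940-07-14.
Now I run datewheel.markday(2230-10-18), giving 2230-10-18.
I call datewheel.yhop(10), and observe 2240-10-18.
Using datewheel.lunge(18): 2242-04-18.

Answer: 2242-04-18


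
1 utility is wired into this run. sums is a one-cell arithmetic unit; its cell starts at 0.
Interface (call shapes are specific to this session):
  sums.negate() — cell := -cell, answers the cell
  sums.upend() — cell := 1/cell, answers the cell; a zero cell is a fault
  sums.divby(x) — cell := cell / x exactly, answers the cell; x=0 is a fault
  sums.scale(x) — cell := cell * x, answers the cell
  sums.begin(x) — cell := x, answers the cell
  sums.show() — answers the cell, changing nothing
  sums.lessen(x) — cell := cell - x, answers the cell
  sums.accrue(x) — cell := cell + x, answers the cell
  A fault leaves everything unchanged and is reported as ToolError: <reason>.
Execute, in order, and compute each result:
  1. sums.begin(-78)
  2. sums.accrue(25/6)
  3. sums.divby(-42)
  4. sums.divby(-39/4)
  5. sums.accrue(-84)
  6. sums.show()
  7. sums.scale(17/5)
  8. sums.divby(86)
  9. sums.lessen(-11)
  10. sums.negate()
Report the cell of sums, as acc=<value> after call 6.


>>> begin x=-78
= -78
>>> accrue x=25/6
= -443/6
>>> divby x=-42
= 443/252
>>> divby x=-39/4
= -443/2457
>>> accrue x=-84
= -206831/2457
>>> show
= -206831/2457
>>> scale x=17/5
= -3516127/12285
>>> divby x=86
= -3516127/1056510
>>> lessen x=-11
= 8105483/1056510
>>> negate
= -8105483/1056510

Answer: acc=-206831/2457


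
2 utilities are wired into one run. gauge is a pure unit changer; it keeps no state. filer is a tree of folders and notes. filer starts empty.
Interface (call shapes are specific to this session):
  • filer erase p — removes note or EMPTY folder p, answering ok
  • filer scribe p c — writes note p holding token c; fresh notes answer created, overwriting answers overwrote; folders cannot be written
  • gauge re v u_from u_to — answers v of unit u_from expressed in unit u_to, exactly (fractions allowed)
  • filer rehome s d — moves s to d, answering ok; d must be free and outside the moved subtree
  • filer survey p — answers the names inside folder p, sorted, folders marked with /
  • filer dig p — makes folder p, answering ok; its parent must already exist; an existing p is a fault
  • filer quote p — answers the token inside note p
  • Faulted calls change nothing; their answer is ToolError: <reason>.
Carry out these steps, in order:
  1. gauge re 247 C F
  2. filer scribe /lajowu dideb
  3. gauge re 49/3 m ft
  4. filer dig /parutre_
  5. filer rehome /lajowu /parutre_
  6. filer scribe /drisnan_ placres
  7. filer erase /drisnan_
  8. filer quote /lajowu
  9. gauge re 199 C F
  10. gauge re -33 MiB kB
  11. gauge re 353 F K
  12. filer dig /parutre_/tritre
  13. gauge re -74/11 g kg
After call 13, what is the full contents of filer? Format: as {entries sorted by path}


Answer: {lajowu=dideb, parutre_/, parutre_/tritre/}

Derivation:
Act: gauge re[v→247; u_from→C; u_to→F]
Obs: 2383/5
Act: filer scribe[p→/lajowu; c→dideb]
Obs: created
Act: gauge re[v→49/3; u_from→m; u_to→ft]
Obs: 61250/1143
Act: filer dig[p→/parutre_]
Obs: ok
Act: filer rehome[s→/lajowu; d→/parutre_]
Obs: ToolError: exists
Act: filer scribe[p→/drisnan_; c→placres]
Obs: created
Act: filer erase[p→/drisnan_]
Obs: ok
Act: filer quote[p→/lajowu]
Obs: dideb
Act: gauge re[v→199; u_from→C; u_to→F]
Obs: 1951/5
Act: gauge re[v→-33; u_from→MiB; u_to→kB]
Obs: -4325376/125
Act: gauge re[v→353; u_from→F; u_to→K]
Obs: 27089/60
Act: filer dig[p→/parutre_/tritre]
Obs: ok
Act: gauge re[v→-74/11; u_from→g; u_to→kg]
Obs: -37/5500


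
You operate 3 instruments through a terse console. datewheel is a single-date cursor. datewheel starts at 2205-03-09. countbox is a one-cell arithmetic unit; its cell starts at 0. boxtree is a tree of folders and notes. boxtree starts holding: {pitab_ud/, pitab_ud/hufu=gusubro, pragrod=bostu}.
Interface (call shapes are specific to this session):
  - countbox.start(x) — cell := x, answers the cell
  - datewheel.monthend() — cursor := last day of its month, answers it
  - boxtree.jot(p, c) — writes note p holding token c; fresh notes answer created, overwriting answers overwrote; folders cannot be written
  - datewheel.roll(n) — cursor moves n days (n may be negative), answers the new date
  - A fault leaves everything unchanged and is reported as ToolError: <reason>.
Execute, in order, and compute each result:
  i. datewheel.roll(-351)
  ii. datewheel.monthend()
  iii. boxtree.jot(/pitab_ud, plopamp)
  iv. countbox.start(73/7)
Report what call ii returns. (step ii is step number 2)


Answer: 2204-03-31

Derivation:
> roll n='-351'
:: 2204-03-23
> monthend
:: 2204-03-31
> jot p='/pitab_ud' c='plopamp'
:: ToolError: is a directory
> start x='73/7'
:: 73/7


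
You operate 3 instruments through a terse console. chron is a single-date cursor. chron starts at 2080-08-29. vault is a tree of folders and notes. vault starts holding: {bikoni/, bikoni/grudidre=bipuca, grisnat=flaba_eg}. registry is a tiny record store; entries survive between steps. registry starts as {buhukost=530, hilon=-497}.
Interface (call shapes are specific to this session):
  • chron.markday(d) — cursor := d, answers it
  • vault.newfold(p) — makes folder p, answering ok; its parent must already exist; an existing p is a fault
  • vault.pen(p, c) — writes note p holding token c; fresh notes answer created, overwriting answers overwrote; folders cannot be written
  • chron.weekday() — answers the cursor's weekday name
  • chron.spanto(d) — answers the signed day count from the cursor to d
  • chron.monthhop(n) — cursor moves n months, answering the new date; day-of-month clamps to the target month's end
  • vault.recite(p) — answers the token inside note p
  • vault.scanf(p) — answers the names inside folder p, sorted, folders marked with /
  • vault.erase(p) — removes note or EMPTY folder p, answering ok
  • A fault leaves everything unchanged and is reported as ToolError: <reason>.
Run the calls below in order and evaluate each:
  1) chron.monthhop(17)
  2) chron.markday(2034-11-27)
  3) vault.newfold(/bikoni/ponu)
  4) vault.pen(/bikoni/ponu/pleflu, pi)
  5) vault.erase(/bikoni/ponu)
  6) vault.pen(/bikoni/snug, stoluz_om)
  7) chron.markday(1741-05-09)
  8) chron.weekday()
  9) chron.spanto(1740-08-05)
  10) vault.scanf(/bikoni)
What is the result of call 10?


$ monthhop n: 17
:: 2082-01-29
$ markday d: 2034-11-27
:: 2034-11-27
$ newfold p: /bikoni/ponu
:: ok
$ pen p: /bikoni/ponu/pleflu c: pi
:: created
$ erase p: /bikoni/ponu
:: ToolError: not empty
$ pen p: /bikoni/snug c: stoluz_om
:: created
$ markday d: 1741-05-09
:: 1741-05-09
$ weekday
:: Tuesday
$ spanto d: 1740-08-05
:: -277
$ scanf p: /bikoni
:: [grudidre, ponu/, snug]

Answer: [grudidre, ponu/, snug]


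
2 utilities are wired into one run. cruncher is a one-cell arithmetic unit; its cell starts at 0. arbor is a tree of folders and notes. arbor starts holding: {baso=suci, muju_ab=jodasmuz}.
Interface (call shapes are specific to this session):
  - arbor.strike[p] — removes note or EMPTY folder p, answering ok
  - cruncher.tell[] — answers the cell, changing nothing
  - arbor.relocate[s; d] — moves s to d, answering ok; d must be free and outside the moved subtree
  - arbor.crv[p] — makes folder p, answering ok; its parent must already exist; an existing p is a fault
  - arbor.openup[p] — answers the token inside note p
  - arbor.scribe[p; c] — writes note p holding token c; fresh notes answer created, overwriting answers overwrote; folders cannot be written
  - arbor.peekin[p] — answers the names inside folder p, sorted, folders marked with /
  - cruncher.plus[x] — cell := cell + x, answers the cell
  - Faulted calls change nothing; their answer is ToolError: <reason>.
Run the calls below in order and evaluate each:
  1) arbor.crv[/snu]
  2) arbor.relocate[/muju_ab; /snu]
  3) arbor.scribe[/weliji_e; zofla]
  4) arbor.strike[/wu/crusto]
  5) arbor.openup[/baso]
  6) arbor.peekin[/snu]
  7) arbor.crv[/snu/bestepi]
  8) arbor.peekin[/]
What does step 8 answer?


I invoke arbor.crv with /snu, and get ok.
Then arbor.relocate with /muju_ab, /snu, and observe ToolError: exists.
Next I call arbor.scribe with /weliji_e, zofla, and get created.
I try arbor.strike with /wu/crusto, yielding ToolError: not found.
Now I run arbor.openup with /baso, — result: suci.
Then arbor.peekin with /snu, and see [].
Invoking arbor.crv with /snu/bestepi, yielding ok.
I use arbor.peekin with /, giving [baso, muju_ab, snu/, weliji_e].

Answer: [baso, muju_ab, snu/, weliji_e]
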